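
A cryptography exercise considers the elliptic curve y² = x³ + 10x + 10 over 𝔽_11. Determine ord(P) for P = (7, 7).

7

2P: tangent at (7, 7): λ = (3·7² + 10)/(2·7) ≡ 3/3. 3⁻¹ ≡ 4 (mod 11), so λ ≡ 3·4 ≡ 1.
  x = λ² - 7 - 7 = 1 - 14 ≡ 9; y = λ·(7 - 9) - 7 ≡ 2. → (9, 2)
3P: (9, 2) + (7, 7). λ = (7 - 2)/(7 - 9) ≡ 5/9 mod 11. 9⁻¹ ≡ 5 (mod 11), so λ ≡ 3.
  x = λ² - 9 - 7 = 9 - 16 ≡ 4; y = λ·(9 - 4) - 2 ≡ 2. → (4, 2)
4P: (4, 2) + (7, 7). λ = (7 - 2)/(7 - 4) ≡ 5/3 mod 11. 3⁻¹ ≡ 4 (mod 11), so λ ≡ 9.
  x = λ² - 4 - 7 = 81 - 11 ≡ 4; y = λ·(4 - 4) - 2 ≡ 9. → (4, 9)
5P: (4, 9) + (7, 7). λ = (7 - 9)/(7 - 4) ≡ 9/3 mod 11. 3⁻¹ ≡ 4 (mod 11), so λ ≡ 3.
  x = λ² - 4 - 7 = 9 - 11 ≡ 9; y = λ·(4 - 9) - 9 ≡ 9. → (9, 9)
6P: (9, 9) + (7, 7). λ = (7 - 9)/(7 - 9) ≡ 9/9 mod 11. 9⁻¹ ≡ 5 (mod 11), so λ ≡ 1.
  x = λ² - 9 - 7 = 1 - 16 ≡ 7; y = λ·(9 - 7) - 9 ≡ 4. → (7, 4)
7P: (7, 4) + (7, 7): same x and y₁ ≡ -y₂, so the sum is O.
7P = O, so the order is 7.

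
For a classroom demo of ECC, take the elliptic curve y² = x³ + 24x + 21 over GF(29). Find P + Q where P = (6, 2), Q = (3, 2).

(20, 27)

(6, 2) + (3, 2). λ = (2 - 2)/(3 - 6) ≡ 0/26 mod 29. 26⁻¹ ≡ 19 (mod 29), so λ ≡ 0.
  x = λ² - 6 - 3 = 0 - 9 ≡ 20; y = λ·(6 - 20) - 2 ≡ 27. → (20, 27)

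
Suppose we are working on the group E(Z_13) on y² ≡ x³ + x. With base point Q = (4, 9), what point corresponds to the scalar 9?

(4, 4)

Double-and-add on 9 = (1001)₂. Start with Q = (4, 9) for the leading 1-bit.
double: tangent at (4, 9): λ = (3·4² + 1)/(2·9) ≡ 10/5. 5⁻¹ ≡ 8 (mod 13), so λ ≡ 10·8 ≡ 2.
  x = λ² - 4 - 4 = 4 - 8 ≡ 9; y = λ·(4 - 9) - 9 ≡ 7. → (9, 7)
double: tangent at (9, 7): λ = (3·9² + 1)/(2·7) ≡ 10/1. 1⁻¹ ≡ 1 (mod 13), so λ ≡ 10·1 ≡ 10.
  x = λ² - 9 - 9 = 100 - 18 ≡ 4; y = λ·(9 - 4) - 7 ≡ 4. → (4, 4)
double: tangent at (4, 4): λ = (3·4² + 1)/(2·4) ≡ 10/8. 8⁻¹ ≡ 5 (mod 13), so λ ≡ 10·5 ≡ 11.
  x = λ² - 4 - 4 = 121 - 8 ≡ 9; y = λ·(4 - 9) - 4 ≡ 6. → (9, 6)
add Q: (9, 6) + (4, 9). λ = (9 - 6)/(4 - 9) ≡ 3/8 mod 13. 8⁻¹ ≡ 5 (mod 13), so λ ≡ 2.
  x = λ² - 9 - 4 = 4 - 13 ≡ 4; y = λ·(9 - 4) - 6 ≡ 4. → (4, 4)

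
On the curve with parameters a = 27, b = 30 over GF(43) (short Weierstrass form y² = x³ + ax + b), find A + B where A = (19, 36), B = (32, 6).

(36, 33)

(19, 36) + (32, 6). λ = (6 - 36)/(32 - 19) ≡ 13/13 mod 43. 13⁻¹ ≡ 10 (mod 43), so λ ≡ 1.
  x = λ² - 19 - 32 = 1 - 51 ≡ 36; y = λ·(19 - 36) - 36 ≡ 33. → (36, 33)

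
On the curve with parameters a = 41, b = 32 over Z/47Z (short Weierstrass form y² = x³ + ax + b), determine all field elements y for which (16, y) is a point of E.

x³ + 41x + 32 = 4784 ≡ 37 (mod 47).
Square roots of 37 mod 47: 15 and 32 (since 15² = 225 ≡ 37).

15, 32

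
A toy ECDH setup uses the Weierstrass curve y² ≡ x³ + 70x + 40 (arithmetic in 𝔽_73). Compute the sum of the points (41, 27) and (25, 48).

(41, 27) + (25, 48). λ = (48 - 27)/(25 - 41) ≡ 21/57 mod 73. 57⁻¹ ≡ 41 (mod 73), so λ ≡ 58.
  x = λ² - 41 - 25 = 3364 - 66 ≡ 13; y = λ·(41 - 13) - 27 ≡ 64. → (13, 64)

(13, 64)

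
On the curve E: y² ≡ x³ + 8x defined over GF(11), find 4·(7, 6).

(9, 8)

Write G = (7, 6).
Double-and-add on 4 = (100)₂. Start with G = (7, 6) for the leading 1-bit.
double: tangent at (7, 6): λ = (3·7² + 8)/(2·6) ≡ 1/1. 1⁻¹ ≡ 1 (mod 11), so λ ≡ 1·1 ≡ 1.
  x = λ² - 7 - 7 = 1 - 14 ≡ 9; y = λ·(7 - 9) - 6 ≡ 3. → (9, 3)
double: tangent at (9, 3): λ = (3·9² + 8)/(2·3) ≡ 9/6. 6⁻¹ ≡ 2 (mod 11) since 6·2 = 12 ≡ 1, so λ ≡ 9·2 ≡ 7.
  x = λ² - 9 - 9 = 49 - 18 ≡ 9; y = λ·(9 - 9) - 3 ≡ 8. → (9, 8)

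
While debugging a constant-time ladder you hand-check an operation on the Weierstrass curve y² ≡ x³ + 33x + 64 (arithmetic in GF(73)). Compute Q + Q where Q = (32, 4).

(59, 56)

tangent at (32, 4): λ = (3·32² + 33)/(2·4) ≡ 39/8. 8⁻¹ ≡ 64 (mod 73) since 8·64 = 512 ≡ 1, so λ ≡ 39·64 ≡ 14.
  x = λ² - 32 - 32 = 196 - 64 ≡ 59; y = λ·(32 - 59) - 4 ≡ 56. → (59, 56)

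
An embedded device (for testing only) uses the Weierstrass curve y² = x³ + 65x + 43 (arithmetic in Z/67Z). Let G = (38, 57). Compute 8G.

Repeated addition: build up to 8G.
2G: tangent at (38, 57): λ = (3·38² + 65)/(2·57) ≡ 42/47. 47⁻¹ ≡ 10 (mod 67), so λ ≡ 42·10 ≡ 18.
  x = λ² - 38 - 38 = 324 - 76 ≡ 47; y = λ·(38 - 47) - 57 ≡ 49. → (47, 49)
3G: (47, 49) + (38, 57). λ = (57 - 49)/(38 - 47) ≡ 8/58 mod 67. 58⁻¹ ≡ 52 (mod 67) since 58·52 = 3016 ≡ 1, so λ ≡ 14.
  x = λ² - 47 - 38 = 196 - 85 ≡ 44; y = λ·(47 - 44) - 49 ≡ 60. → (44, 60)
4G: (44, 60) + (38, 57). λ = (57 - 60)/(38 - 44) ≡ 64/61 mod 67. 61⁻¹ ≡ 11 (mod 67) since 61·11 = 671 ≡ 1, so λ ≡ 34.
  x = λ² - 44 - 38 = 1156 - 82 ≡ 2; y = λ·(44 - 2) - 60 ≡ 28. → (2, 28)
5G: (2, 28) + (38, 57). λ = (57 - 28)/(38 - 2) ≡ 29/36 mod 67. 36⁻¹ ≡ 54 (mod 67) since 36·54 = 1944 ≡ 1, so λ ≡ 25.
  x = λ² - 2 - 38 = 625 - 40 ≡ 49; y = λ·(2 - 49) - 28 ≡ 3. → (49, 3)
6G: (49, 3) + (38, 57). λ = (57 - 3)/(38 - 49) ≡ 54/56 mod 67. 56⁻¹ ≡ 6 (mod 67), so λ ≡ 56.
  x = λ² - 49 - 38 = 3136 - 87 ≡ 34; y = λ·(49 - 34) - 3 ≡ 33. → (34, 33)
7G: (34, 33) + (38, 57). λ = (57 - 33)/(38 - 34) ≡ 24/4 mod 67. 4⁻¹ ≡ 17 (mod 67), so λ ≡ 6.
  x = λ² - 34 - 38 = 36 - 72 ≡ 31; y = λ·(34 - 31) - 33 ≡ 52. → (31, 52)
8G: (31, 52) + (38, 57). λ = (57 - 52)/(38 - 31) ≡ 5/7 mod 67. 7⁻¹ ≡ 48 (mod 67) since 7·48 = 336 ≡ 1, so λ ≡ 39.
  x = λ² - 31 - 38 = 1521 - 69 ≡ 45; y = λ·(31 - 45) - 52 ≡ 5. → (45, 5)

(45, 5)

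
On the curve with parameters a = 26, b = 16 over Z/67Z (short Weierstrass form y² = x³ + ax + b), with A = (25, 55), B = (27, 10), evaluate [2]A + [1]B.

(38, 20)

First 2A:
Repeated addition: build up to 2A.
2A: tangent at (25, 55): λ = (3·25² + 26)/(2·55) ≡ 25/43. 43⁻¹ ≡ 53 (mod 67), so λ ≡ 25·53 ≡ 52.
  x = λ² - 25 - 25 = 2704 - 50 ≡ 41; y = λ·(25 - 41) - 55 ≡ 51. → (41, 51)
2A = (41, 51).
Finally 2A + B:
(41, 51) + (27, 10). λ = (10 - 51)/(27 - 41) ≡ 26/53 mod 67. 53⁻¹ ≡ 43 (mod 67) since 53·43 = 2279 ≡ 1, so λ ≡ 46.
  x = λ² - 41 - 27 = 2116 - 68 ≡ 38; y = λ·(41 - 38) - 51 ≡ 20. → (38, 20)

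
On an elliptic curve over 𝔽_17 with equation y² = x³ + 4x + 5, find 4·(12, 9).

(12, 9)

Write Q = (12, 9).
Double-and-add on 4 = (100)₂. Start with Q = (12, 9) for the leading 1-bit.
double: tangent at (12, 9): λ = (3·12² + 4)/(2·9) ≡ 11/1. 1⁻¹ ≡ 1 (mod 17), so λ ≡ 11·1 ≡ 11.
  x = λ² - 12 - 12 = 121 - 24 ≡ 12; y = λ·(12 - 12) - 9 ≡ 8. → (12, 8)
double: tangent at (12, 8): λ = (3·12² + 4)/(2·8) ≡ 11/16. 16⁻¹ ≡ 16 (mod 17), so λ ≡ 11·16 ≡ 6.
  x = λ² - 12 - 12 = 36 - 24 ≡ 12; y = λ·(12 - 12) - 8 ≡ 9. → (12, 9)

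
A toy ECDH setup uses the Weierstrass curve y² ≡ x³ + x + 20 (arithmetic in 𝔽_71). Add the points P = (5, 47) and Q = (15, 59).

(7, 50)

(5, 47) + (15, 59). λ = (59 - 47)/(15 - 5) ≡ 12/10 mod 71. 10⁻¹ ≡ 64 (mod 71), so λ ≡ 58.
  x = λ² - 5 - 15 = 3364 - 20 ≡ 7; y = λ·(5 - 7) - 47 ≡ 50. → (7, 50)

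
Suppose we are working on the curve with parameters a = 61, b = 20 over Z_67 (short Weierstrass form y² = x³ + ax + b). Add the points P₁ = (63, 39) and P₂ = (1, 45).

(63, 39) + (1, 45). λ = (45 - 39)/(1 - 63) ≡ 6/5 mod 67. 5⁻¹ ≡ 27 (mod 67) since 5·27 = 135 ≡ 1, so λ ≡ 28.
  x = λ² - 63 - 1 = 784 - 64 ≡ 50; y = λ·(63 - 50) - 39 ≡ 57. → (50, 57)

(50, 57)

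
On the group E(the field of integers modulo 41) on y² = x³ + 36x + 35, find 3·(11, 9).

Write P = (11, 9).
Repeated addition: build up to 3P.
2P: tangent at (11, 9): λ = (3·11² + 36)/(2·9) ≡ 30/18. 18⁻¹ ≡ 16 (mod 41), so λ ≡ 30·16 ≡ 29.
  x = λ² - 11 - 11 = 841 - 22 ≡ 40; y = λ·(11 - 40) - 9 ≡ 11. → (40, 11)
3P: (40, 11) + (11, 9). λ = (9 - 11)/(11 - 40) ≡ 39/12 mod 41. 12⁻¹ ≡ 24 (mod 41) since 12·24 = 288 ≡ 1, so λ ≡ 34.
  x = λ² - 40 - 11 = 1156 - 51 ≡ 39; y = λ·(40 - 39) - 11 ≡ 23. → (39, 23)

(39, 23)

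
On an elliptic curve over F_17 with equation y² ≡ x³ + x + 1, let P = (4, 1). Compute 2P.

(10, 5)

tangent at (4, 1): λ = (3·4² + 1)/(2·1) ≡ 15/2. 2⁻¹ ≡ 9 (mod 17), so λ ≡ 15·9 ≡ 16.
  x = λ² - 4 - 4 = 256 - 8 ≡ 10; y = λ·(4 - 10) - 1 ≡ 5. → (10, 5)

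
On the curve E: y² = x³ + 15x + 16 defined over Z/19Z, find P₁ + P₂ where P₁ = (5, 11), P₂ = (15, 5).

(10, 11)

(5, 11) + (15, 5). λ = (5 - 11)/(15 - 5) ≡ 13/10 mod 19. 10⁻¹ ≡ 2 (mod 19), so λ ≡ 7.
  x = λ² - 5 - 15 = 49 - 20 ≡ 10; y = λ·(5 - 10) - 11 ≡ 11. → (10, 11)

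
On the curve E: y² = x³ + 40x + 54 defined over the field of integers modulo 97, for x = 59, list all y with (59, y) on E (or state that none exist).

x³ + 40x + 54 = 207793 ≡ 19 (mod 97).
19 is a non-residue mod 97; no y exists.

none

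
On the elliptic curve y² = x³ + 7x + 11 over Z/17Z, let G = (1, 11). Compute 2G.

tangent at (1, 11): λ = (3·1² + 7)/(2·11) ≡ 10/5. 5⁻¹ ≡ 7 (mod 17) since 5·7 = 35 ≡ 1, so λ ≡ 10·7 ≡ 2.
  x = λ² - 1 - 1 = 4 - 2 ≡ 2; y = λ·(1 - 2) - 11 ≡ 4. → (2, 4)

(2, 4)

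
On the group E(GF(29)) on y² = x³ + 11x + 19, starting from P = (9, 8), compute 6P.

(21, 12)

Double-and-add on 6 = (110)₂. Start with P = (9, 8) for the leading 1-bit.
double: tangent at (9, 8): λ = (3·9² + 11)/(2·8) ≡ 22/16. 16⁻¹ ≡ 20 (mod 29) since 16·20 = 320 ≡ 1, so λ ≡ 22·20 ≡ 5.
  x = λ² - 9 - 9 = 25 - 18 ≡ 7; y = λ·(9 - 7) - 8 ≡ 2. → (7, 2)
add P: (7, 2) + (9, 8). λ = (8 - 2)/(9 - 7) ≡ 6/2 mod 29. 2⁻¹ ≡ 15 (mod 29) since 2·15 = 30 ≡ 1, so λ ≡ 3.
  x = λ² - 7 - 9 = 9 - 16 ≡ 22; y = λ·(7 - 22) - 2 ≡ 11. → (22, 11)
double: tangent at (22, 11): λ = (3·22² + 11)/(2·11) ≡ 13/22. 22⁻¹ ≡ 4 (mod 29), so λ ≡ 13·4 ≡ 23.
  x = λ² - 22 - 22 = 529 - 44 ≡ 21; y = λ·(22 - 21) - 11 ≡ 12. → (21, 12)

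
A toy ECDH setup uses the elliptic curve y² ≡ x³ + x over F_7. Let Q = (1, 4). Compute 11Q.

(1, 3)

Repeated addition: build up to 11Q.
2Q: tangent at (1, 4): λ = (3·1² + 1)/(2·4) ≡ 4/1. 1⁻¹ ≡ 1 (mod 7), so λ ≡ 4·1 ≡ 4.
  x = λ² - 1 - 1 = 16 - 2 ≡ 0; y = λ·(1 - 0) - 4 ≡ 0. → (0, 0)
3Q: (0, 0) + (1, 4). λ = (4 - 0)/(1 - 0) ≡ 4/1 mod 7. 1⁻¹ ≡ 1 (mod 7), so λ ≡ 4.
  x = λ² - 0 - 1 = 16 - 1 ≡ 1; y = λ·(0 - 1) - 0 ≡ 3. → (1, 3)
4Q: (1, 3) + (1, 4): same x and y₁ ≡ -y₂, so the sum is the point at infinity.
5Q: the point at infinity + (1, 4) = (1, 4) (identity).
6Q: tangent at (1, 4): λ = (3·1² + 1)/(2·4) ≡ 4/1. 1⁻¹ ≡ 1 (mod 7) since 1·1 = 1 ≡ 1, so λ ≡ 4·1 ≡ 4.
  x = λ² - 1 - 1 = 16 - 2 ≡ 0; y = λ·(1 - 0) - 4 ≡ 0. → (0, 0)
7Q: (0, 0) + (1, 4). λ = (4 - 0)/(1 - 0) ≡ 4/1 mod 7. 1⁻¹ ≡ 1 (mod 7), so λ ≡ 4.
  x = λ² - 0 - 1 = 16 - 1 ≡ 1; y = λ·(0 - 1) - 0 ≡ 3. → (1, 3)
8Q: (1, 3) + (1, 4): same x and y₁ ≡ -y₂, so the sum is the point at infinity.
9Q: the point at infinity + (1, 4) = (1, 4) (identity).
10Q: tangent at (1, 4): λ = (3·1² + 1)/(2·4) ≡ 4/1. 1⁻¹ ≡ 1 (mod 7) since 1·1 = 1 ≡ 1, so λ ≡ 4·1 ≡ 4.
  x = λ² - 1 - 1 = 16 - 2 ≡ 0; y = λ·(1 - 0) - 4 ≡ 0. → (0, 0)
11Q: (0, 0) + (1, 4). λ = (4 - 0)/(1 - 0) ≡ 4/1 mod 7. 1⁻¹ ≡ 1 (mod 7), so λ ≡ 4.
  x = λ² - 0 - 1 = 16 - 1 ≡ 1; y = λ·(0 - 1) - 0 ≡ 3. → (1, 3)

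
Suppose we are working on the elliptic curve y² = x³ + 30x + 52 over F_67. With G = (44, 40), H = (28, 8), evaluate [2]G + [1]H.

(53, 29)

First 2G:
Repeated addition: build up to 2G.
2G: tangent at (44, 40): λ = (3·44² + 30)/(2·40) ≡ 9/13. 13⁻¹ ≡ 31 (mod 67) since 13·31 = 403 ≡ 1, so λ ≡ 9·31 ≡ 11.
  x = λ² - 44 - 44 = 121 - 88 ≡ 33; y = λ·(44 - 33) - 40 ≡ 14. → (33, 14)
2G = (33, 14).
Finally 2G + H:
(33, 14) + (28, 8). λ = (8 - 14)/(28 - 33) ≡ 61/62 mod 67. 62⁻¹ ≡ 40 (mod 67), so λ ≡ 28.
  x = λ² - 33 - 28 = 784 - 61 ≡ 53; y = λ·(33 - 53) - 14 ≡ 29. → (53, 29)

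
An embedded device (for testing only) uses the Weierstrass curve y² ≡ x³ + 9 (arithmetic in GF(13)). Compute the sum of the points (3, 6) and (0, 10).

(6, 11)

(3, 6) + (0, 10). λ = (10 - 6)/(0 - 3) ≡ 4/10 mod 13. 10⁻¹ ≡ 4 (mod 13), so λ ≡ 3.
  x = λ² - 3 - 0 = 9 - 3 ≡ 6; y = λ·(3 - 6) - 6 ≡ 11. → (6, 11)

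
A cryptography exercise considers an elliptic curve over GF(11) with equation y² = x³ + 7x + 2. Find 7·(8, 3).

Write Q = (8, 3).
Repeated addition: build up to 7Q.
2Q: tangent at (8, 3): λ = (3·8² + 7)/(2·3) ≡ 1/6. 6⁻¹ ≡ 2 (mod 11) since 6·2 = 12 ≡ 1, so λ ≡ 1·2 ≡ 2.
  x = λ² - 8 - 8 = 4 - 16 ≡ 10; y = λ·(8 - 10) - 3 ≡ 4. → (10, 4)
3Q: (10, 4) + (8, 3). λ = (3 - 4)/(8 - 10) ≡ 10/9 mod 11. 9⁻¹ ≡ 5 (mod 11), so λ ≡ 6.
  x = λ² - 10 - 8 = 36 - 18 ≡ 7; y = λ·(10 - 7) - 4 ≡ 3. → (7, 3)
4Q: (7, 3) + (8, 3). λ = (3 - 3)/(8 - 7) ≡ 0/1 mod 11. 1⁻¹ ≡ 1 (mod 11), so λ ≡ 0.
  x = λ² - 7 - 8 = 0 - 15 ≡ 7; y = λ·(7 - 7) - 3 ≡ 8. → (7, 8)
5Q: (7, 8) + (8, 3). λ = (3 - 8)/(8 - 7) ≡ 6/1 mod 11. 1⁻¹ ≡ 1 (mod 11), so λ ≡ 6.
  x = λ² - 7 - 8 = 36 - 15 ≡ 10; y = λ·(7 - 10) - 8 ≡ 7. → (10, 7)
6Q: (10, 7) + (8, 3). λ = (3 - 7)/(8 - 10) ≡ 7/9 mod 11. 9⁻¹ ≡ 5 (mod 11), so λ ≡ 2.
  x = λ² - 10 - 8 = 4 - 18 ≡ 8; y = λ·(10 - 8) - 7 ≡ 8. → (8, 8)
7Q: (8, 8) + (8, 3): same x and y₁ ≡ -y₂, so the sum is O.

O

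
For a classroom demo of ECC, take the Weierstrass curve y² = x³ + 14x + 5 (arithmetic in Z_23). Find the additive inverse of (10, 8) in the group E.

-(10, 8) = (10, -8 mod 23) = (10, 15).

(10, 15)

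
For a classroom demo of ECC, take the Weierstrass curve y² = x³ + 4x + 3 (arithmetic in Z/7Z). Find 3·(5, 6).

O

Write Q = (5, 6).
Repeated addition: build up to 3Q.
2Q: tangent at (5, 6): λ = (3·5² + 4)/(2·6) ≡ 2/5. 5⁻¹ ≡ 3 (mod 7) since 5·3 = 15 ≡ 1, so λ ≡ 2·3 ≡ 6.
  x = λ² - 5 - 5 = 36 - 10 ≡ 5; y = λ·(5 - 5) - 6 ≡ 1. → (5, 1)
3Q: (5, 1) + (5, 6): same x and y₁ ≡ -y₂, so the sum is ∞.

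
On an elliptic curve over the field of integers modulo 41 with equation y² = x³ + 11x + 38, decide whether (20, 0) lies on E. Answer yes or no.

y² = 0² ≡ 0; x³ + 11x + 38 = 8258 ≡ 17 (mod 41). 0 ≠ 17.

no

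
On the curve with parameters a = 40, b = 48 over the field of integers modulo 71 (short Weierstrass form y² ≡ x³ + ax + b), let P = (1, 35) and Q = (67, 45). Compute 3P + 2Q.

(68, 55)

First 3P:
Repeated addition: build up to 3P.
2P: tangent at (1, 35): λ = (3·1² + 40)/(2·35) ≡ 43/70. 70⁻¹ ≡ 70 (mod 71), so λ ≡ 43·70 ≡ 28.
  x = λ² - 1 - 1 = 784 - 2 ≡ 1; y = λ·(1 - 1) - 35 ≡ 36. → (1, 36)
3P: (1, 36) + (1, 35): same x and y₁ ≡ -y₂, so the sum is O.
3P = O.
Next 2Q:
Repeated addition: build up to 2Q.
2Q: tangent at (67, 45): λ = (3·67² + 40)/(2·45) ≡ 17/19. 19⁻¹ ≡ 15 (mod 71) since 19·15 = 285 ≡ 1, so λ ≡ 17·15 ≡ 42.
  x = λ² - 67 - 67 = 1764 - 134 ≡ 68; y = λ·(67 - 68) - 45 ≡ 55. → (68, 55)
2Q = (68, 55).
Finally 3P + 2Q:
O + (68, 55) = (68, 55) (identity).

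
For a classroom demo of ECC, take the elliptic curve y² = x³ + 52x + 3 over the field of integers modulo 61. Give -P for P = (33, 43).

-(33, 43) = (33, -43 mod 61) = (33, 18).

(33, 18)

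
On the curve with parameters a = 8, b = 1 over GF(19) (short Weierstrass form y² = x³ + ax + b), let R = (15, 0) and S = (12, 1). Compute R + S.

(15, 0) + (12, 1). λ = (1 - 0)/(12 - 15) ≡ 1/16 mod 19. 16⁻¹ ≡ 6 (mod 19), so λ ≡ 6.
  x = λ² - 15 - 12 = 36 - 27 ≡ 9; y = λ·(15 - 9) - 0 ≡ 17. → (9, 17)

(9, 17)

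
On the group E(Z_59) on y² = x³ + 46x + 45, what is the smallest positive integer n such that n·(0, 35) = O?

11

2P: tangent at (0, 35): λ = (3·0² + 46)/(2·35) ≡ 46/11. 11⁻¹ ≡ 43 (mod 59), so λ ≡ 46·43 ≡ 31.
  x = λ² - 0 - 0 = 961 - 0 ≡ 17; y = λ·(0 - 17) - 35 ≡ 28. → (17, 28)
3P: (17, 28) + (0, 35). λ = (35 - 28)/(0 - 17) ≡ 7/42 mod 59. 42⁻¹ ≡ 52 (mod 59), so λ ≡ 10.
  x = λ² - 17 - 0 = 100 - 17 ≡ 24; y = λ·(17 - 24) - 28 ≡ 20. → (24, 20)
4P: (24, 20) + (0, 35). λ = (35 - 20)/(0 - 24) ≡ 15/35 mod 59. 35⁻¹ ≡ 27 (mod 59) since 35·27 = 945 ≡ 1, so λ ≡ 51.
  x = λ² - 24 - 0 = 2601 - 24 ≡ 40; y = λ·(24 - 40) - 20 ≡ 49. → (40, 49)
5P: (40, 49) + (0, 35). λ = (35 - 49)/(0 - 40) ≡ 45/19 mod 59. 19⁻¹ ≡ 28 (mod 59), so λ ≡ 21.
  x = λ² - 40 - 0 = 441 - 40 ≡ 47; y = λ·(40 - 47) - 49 ≡ 40. → (47, 40)
6P: (47, 40) + (0, 35). λ = (35 - 40)/(0 - 47) ≡ 54/12 mod 59. 12⁻¹ ≡ 5 (mod 59) since 12·5 = 60 ≡ 1, so λ ≡ 34.
  x = λ² - 47 - 0 = 1156 - 47 ≡ 47; y = λ·(47 - 47) - 40 ≡ 19. → (47, 19)
7P: (47, 19) + (0, 35). λ = (35 - 19)/(0 - 47) ≡ 16/12 mod 59. 12⁻¹ ≡ 5 (mod 59), so λ ≡ 21.
  x = λ² - 47 - 0 = 441 - 47 ≡ 40; y = λ·(47 - 40) - 19 ≡ 10. → (40, 10)
8P: (40, 10) + (0, 35). λ = (35 - 10)/(0 - 40) ≡ 25/19 mod 59. 19⁻¹ ≡ 28 (mod 59) since 19·28 = 532 ≡ 1, so λ ≡ 51.
  x = λ² - 40 - 0 = 2601 - 40 ≡ 24; y = λ·(40 - 24) - 10 ≡ 39. → (24, 39)
9P: (24, 39) + (0, 35). λ = (35 - 39)/(0 - 24) ≡ 55/35 mod 59. 35⁻¹ ≡ 27 (mod 59) since 35·27 = 945 ≡ 1, so λ ≡ 10.
  x = λ² - 24 - 0 = 100 - 24 ≡ 17; y = λ·(24 - 17) - 39 ≡ 31. → (17, 31)
10P: (17, 31) + (0, 35). λ = (35 - 31)/(0 - 17) ≡ 4/42 mod 59. 42⁻¹ ≡ 52 (mod 59), so λ ≡ 31.
  x = λ² - 17 - 0 = 961 - 17 ≡ 0; y = λ·(17 - 0) - 31 ≡ 24. → (0, 24)
11P: (0, 24) + (0, 35): same x and y₁ ≡ -y₂, so the sum is O.
11P = O, so the order is 11.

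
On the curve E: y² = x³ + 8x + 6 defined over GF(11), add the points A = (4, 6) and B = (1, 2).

(4, 6) + (1, 2). λ = (2 - 6)/(1 - 4) ≡ 7/8 mod 11. 8⁻¹ ≡ 7 (mod 11), so λ ≡ 5.
  x = λ² - 4 - 1 = 25 - 5 ≡ 9; y = λ·(4 - 9) - 6 ≡ 2. → (9, 2)

(9, 2)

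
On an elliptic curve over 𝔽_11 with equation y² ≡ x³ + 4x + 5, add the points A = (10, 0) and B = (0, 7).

(10, 0) + (0, 7). λ = (7 - 0)/(0 - 10) ≡ 7/1 mod 11. 1⁻¹ ≡ 1 (mod 11), so λ ≡ 7.
  x = λ² - 10 - 0 = 49 - 10 ≡ 6; y = λ·(10 - 6) - 0 ≡ 6. → (6, 6)

(6, 6)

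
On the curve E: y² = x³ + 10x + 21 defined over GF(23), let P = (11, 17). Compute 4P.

Repeated addition: build up to 4P.
2P: tangent at (11, 17): λ = (3·11² + 10)/(2·17) ≡ 5/11. 11⁻¹ ≡ 21 (mod 23) since 11·21 = 231 ≡ 1, so λ ≡ 5·21 ≡ 13.
  x = λ² - 11 - 11 = 169 - 22 ≡ 9; y = λ·(11 - 9) - 17 ≡ 9. → (9, 9)
3P: (9, 9) + (11, 17). λ = (17 - 9)/(11 - 9) ≡ 8/2 mod 23. 2⁻¹ ≡ 12 (mod 23), so λ ≡ 4.
  x = λ² - 9 - 11 = 16 - 20 ≡ 19; y = λ·(9 - 19) - 9 ≡ 20. → (19, 20)
4P: (19, 20) + (11, 17). λ = (17 - 20)/(11 - 19) ≡ 20/15 mod 23. 15⁻¹ ≡ 20 (mod 23), so λ ≡ 9.
  x = λ² - 19 - 11 = 81 - 30 ≡ 5; y = λ·(19 - 5) - 20 ≡ 14. → (5, 14)

(5, 14)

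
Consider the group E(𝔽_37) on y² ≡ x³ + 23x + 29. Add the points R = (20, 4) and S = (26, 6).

(24, 7)

(20, 4) + (26, 6). λ = (6 - 4)/(26 - 20) ≡ 2/6 mod 37. 6⁻¹ ≡ 31 (mod 37), so λ ≡ 25.
  x = λ² - 20 - 26 = 625 - 46 ≡ 24; y = λ·(20 - 24) - 4 ≡ 7. → (24, 7)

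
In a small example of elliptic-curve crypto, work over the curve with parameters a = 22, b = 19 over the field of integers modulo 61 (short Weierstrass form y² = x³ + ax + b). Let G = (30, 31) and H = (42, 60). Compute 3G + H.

First 3G:
Repeated addition: build up to 3G.
2G: tangent at (30, 31): λ = (3·30² + 22)/(2·31) ≡ 38/1. 1⁻¹ ≡ 1 (mod 61), so λ ≡ 38·1 ≡ 38.
  x = λ² - 30 - 30 = 1444 - 60 ≡ 42; y = λ·(30 - 42) - 31 ≡ 1. → (42, 1)
3G: (42, 1) + (30, 31). λ = (31 - 1)/(30 - 42) ≡ 30/49 mod 61. 49⁻¹ ≡ 5 (mod 61) since 49·5 = 245 ≡ 1, so λ ≡ 28.
  x = λ² - 42 - 30 = 784 - 72 ≡ 41; y = λ·(42 - 41) - 1 ≡ 27. → (41, 27)
3G = (41, 27).
Finally 3G + H:
(41, 27) + (42, 60). λ = (60 - 27)/(42 - 41) ≡ 33/1 mod 61. 1⁻¹ ≡ 1 (mod 61) since 1·1 = 1 ≡ 1, so λ ≡ 33.
  x = λ² - 41 - 42 = 1089 - 83 ≡ 30; y = λ·(41 - 30) - 27 ≡ 31. → (30, 31)

(30, 31)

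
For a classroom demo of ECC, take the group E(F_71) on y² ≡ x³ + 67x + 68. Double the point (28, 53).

(44, 36)

tangent at (28, 53): λ = (3·28² + 67)/(2·53) ≡ 5/35. 35⁻¹ ≡ 69 (mod 71) since 35·69 = 2415 ≡ 1, so λ ≡ 5·69 ≡ 61.
  x = λ² - 28 - 28 = 3721 - 56 ≡ 44; y = λ·(28 - 44) - 53 ≡ 36. → (44, 36)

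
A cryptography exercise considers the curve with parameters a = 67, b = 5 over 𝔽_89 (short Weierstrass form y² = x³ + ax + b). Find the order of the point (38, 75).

3

2P: tangent at (38, 75): λ = (3·38² + 67)/(2·75) ≡ 38/61. 61⁻¹ ≡ 54 (mod 89), so λ ≡ 38·54 ≡ 5.
  x = λ² - 38 - 38 = 25 - 76 ≡ 38; y = λ·(38 - 38) - 75 ≡ 14. → (38, 14)
3P: (38, 14) + (38, 75): same x and y₁ ≡ -y₂, so the sum is the point at infinity.
3P = the point at infinity, so the order is 3.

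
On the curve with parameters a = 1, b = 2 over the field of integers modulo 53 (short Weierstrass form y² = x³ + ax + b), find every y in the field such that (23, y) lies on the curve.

none

x³ + 1x + 2 = 12192 ≡ 2 (mod 53).
2 is a non-residue mod 53; no y exists.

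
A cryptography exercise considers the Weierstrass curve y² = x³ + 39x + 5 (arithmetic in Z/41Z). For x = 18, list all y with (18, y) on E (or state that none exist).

x³ + 39x + 5 = 6539 ≡ 20 (mod 41).
Square roots of 20 mod 41: 15 and 26 (since 15² = 225 ≡ 20).

15, 26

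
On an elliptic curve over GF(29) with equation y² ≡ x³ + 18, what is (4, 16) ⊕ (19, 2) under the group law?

(4, 16) + (19, 2). λ = (2 - 16)/(19 - 4) ≡ 15/15 mod 29. 15⁻¹ ≡ 2 (mod 29) since 15·2 = 30 ≡ 1, so λ ≡ 1.
  x = λ² - 4 - 19 = 1 - 23 ≡ 7; y = λ·(4 - 7) - 16 ≡ 10. → (7, 10)

(7, 10)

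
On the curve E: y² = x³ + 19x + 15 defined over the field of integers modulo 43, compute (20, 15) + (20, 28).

O

The two points share x = 20 and their y-coordinates satisfy 15 + 28 ≡ 0 (mod 43), so they are inverses. Their sum is O.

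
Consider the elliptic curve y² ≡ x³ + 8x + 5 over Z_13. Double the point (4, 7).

tangent at (4, 7): λ = (3·4² + 8)/(2·7) ≡ 4/1. 1⁻¹ ≡ 1 (mod 13) since 1·1 = 1 ≡ 1, so λ ≡ 4·1 ≡ 4.
  x = λ² - 4 - 4 = 16 - 8 ≡ 8; y = λ·(4 - 8) - 7 ≡ 3. → (8, 3)

(8, 3)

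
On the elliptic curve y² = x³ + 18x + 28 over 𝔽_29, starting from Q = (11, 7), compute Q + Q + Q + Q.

(28, 3)

Double-and-add on 4 = (100)₂. Start with Q = (11, 7) for the leading 1-bit.
double: tangent at (11, 7): λ = (3·11² + 18)/(2·7) ≡ 4/14. 14⁻¹ ≡ 27 (mod 29) since 14·27 = 378 ≡ 1, so λ ≡ 4·27 ≡ 21.
  x = λ² - 11 - 11 = 441 - 22 ≡ 13; y = λ·(11 - 13) - 7 ≡ 9. → (13, 9)
double: tangent at (13, 9): λ = (3·13² + 18)/(2·9) ≡ 3/18. 18⁻¹ ≡ 21 (mod 29), so λ ≡ 3·21 ≡ 5.
  x = λ² - 13 - 13 = 25 - 26 ≡ 28; y = λ·(13 - 28) - 9 ≡ 3. → (28, 3)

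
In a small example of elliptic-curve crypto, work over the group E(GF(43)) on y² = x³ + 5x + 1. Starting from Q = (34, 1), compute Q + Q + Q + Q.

Repeated addition: build up to 4Q.
2Q: tangent at (34, 1): λ = (3·34² + 5)/(2·1) ≡ 33/2. 2⁻¹ ≡ 22 (mod 43), so λ ≡ 33·22 ≡ 38.
  x = λ² - 34 - 34 = 1444 - 68 ≡ 0; y = λ·(34 - 0) - 1 ≡ 1. → (0, 1)
3Q: (0, 1) + (34, 1). λ = (1 - 1)/(34 - 0) ≡ 0/34 mod 43. 34⁻¹ ≡ 19 (mod 43), so λ ≡ 0.
  x = λ² - 0 - 34 = 0 - 34 ≡ 9; y = λ·(0 - 9) - 1 ≡ 42. → (9, 42)
4Q: (9, 42) + (34, 1). λ = (1 - 42)/(34 - 9) ≡ 2/25 mod 43. 25⁻¹ ≡ 31 (mod 43), so λ ≡ 19.
  x = λ² - 9 - 34 = 361 - 43 ≡ 17; y = λ·(9 - 17) - 42 ≡ 21. → (17, 21)

(17, 21)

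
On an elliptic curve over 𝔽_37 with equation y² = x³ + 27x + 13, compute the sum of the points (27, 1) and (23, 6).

(27, 1) + (23, 6). λ = (6 - 1)/(23 - 27) ≡ 5/33 mod 37. 33⁻¹ ≡ 9 (mod 37), so λ ≡ 8.
  x = λ² - 27 - 23 = 64 - 50 ≡ 14; y = λ·(27 - 14) - 1 ≡ 29. → (14, 29)

(14, 29)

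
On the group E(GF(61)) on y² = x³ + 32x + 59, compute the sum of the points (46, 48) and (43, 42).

(46, 48) + (43, 42). λ = (42 - 48)/(43 - 46) ≡ 55/58 mod 61. 58⁻¹ ≡ 20 (mod 61), so λ ≡ 2.
  x = λ² - 46 - 43 = 4 - 89 ≡ 37; y = λ·(46 - 37) - 48 ≡ 31. → (37, 31)

(37, 31)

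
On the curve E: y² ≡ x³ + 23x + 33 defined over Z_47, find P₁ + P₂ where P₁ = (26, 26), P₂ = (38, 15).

(26, 26) + (38, 15). λ = (15 - 26)/(38 - 26) ≡ 36/12 mod 47. 12⁻¹ ≡ 4 (mod 47), so λ ≡ 3.
  x = λ² - 26 - 38 = 9 - 64 ≡ 39; y = λ·(26 - 39) - 26 ≡ 29. → (39, 29)

(39, 29)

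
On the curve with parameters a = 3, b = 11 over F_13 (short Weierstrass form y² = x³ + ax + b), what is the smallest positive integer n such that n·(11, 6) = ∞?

2P: tangent at (11, 6): λ = (3·11² + 3)/(2·6) ≡ 2/12. 12⁻¹ ≡ 12 (mod 13), so λ ≡ 2·12 ≡ 11.
  x = λ² - 11 - 11 = 121 - 22 ≡ 8; y = λ·(11 - 8) - 6 ≡ 1. → (8, 1)
3P: (8, 1) + (11, 6). λ = (6 - 1)/(11 - 8) ≡ 5/3 mod 13. 3⁻¹ ≡ 9 (mod 13) since 3·9 = 27 ≡ 1, so λ ≡ 6.
  x = λ² - 8 - 11 = 36 - 19 ≡ 4; y = λ·(8 - 4) - 1 ≡ 10. → (4, 10)
4P: (4, 10) + (11, 6). λ = (6 - 10)/(11 - 4) ≡ 9/7 mod 13. 7⁻¹ ≡ 2 (mod 13) since 7·2 = 14 ≡ 1, so λ ≡ 5.
  x = λ² - 4 - 11 = 25 - 15 ≡ 10; y = λ·(4 - 10) - 10 ≡ 12. → (10, 12)
5P: (10, 12) + (11, 6). λ = (6 - 12)/(11 - 10) ≡ 7/1 mod 13. 1⁻¹ ≡ 1 (mod 13) since 1·1 = 1 ≡ 1, so λ ≡ 7.
  x = λ² - 10 - 11 = 49 - 21 ≡ 2; y = λ·(10 - 2) - 12 ≡ 5. → (2, 5)
6P: (2, 5) + (11, 6). λ = (6 - 5)/(11 - 2) ≡ 1/9 mod 13. 9⁻¹ ≡ 3 (mod 13), so λ ≡ 3.
  x = λ² - 2 - 11 = 9 - 13 ≡ 9; y = λ·(2 - 9) - 5 ≡ 0. → (9, 0)
7P: (9, 0) + (11, 6). λ = (6 - 0)/(11 - 9) ≡ 6/2 mod 13. 2⁻¹ ≡ 7 (mod 13), so λ ≡ 3.
  x = λ² - 9 - 11 = 9 - 20 ≡ 2; y = λ·(9 - 2) - 0 ≡ 8. → (2, 8)
8P: (2, 8) + (11, 6). λ = (6 - 8)/(11 - 2) ≡ 11/9 mod 13. 9⁻¹ ≡ 3 (mod 13), so λ ≡ 7.
  x = λ² - 2 - 11 = 49 - 13 ≡ 10; y = λ·(2 - 10) - 8 ≡ 1. → (10, 1)
9P: (10, 1) + (11, 6). λ = (6 - 1)/(11 - 10) ≡ 5/1 mod 13. 1⁻¹ ≡ 1 (mod 13) since 1·1 = 1 ≡ 1, so λ ≡ 5.
  x = λ² - 10 - 11 = 25 - 21 ≡ 4; y = λ·(10 - 4) - 1 ≡ 3. → (4, 3)
10P: (4, 3) + (11, 6). λ = (6 - 3)/(11 - 4) ≡ 3/7 mod 13. 7⁻¹ ≡ 2 (mod 13), so λ ≡ 6.
  x = λ² - 4 - 11 = 36 - 15 ≡ 8; y = λ·(4 - 8) - 3 ≡ 12. → (8, 12)
11P: (8, 12) + (11, 6). λ = (6 - 12)/(11 - 8) ≡ 7/3 mod 13. 3⁻¹ ≡ 9 (mod 13), so λ ≡ 11.
  x = λ² - 8 - 11 = 121 - 19 ≡ 11; y = λ·(8 - 11) - 12 ≡ 7. → (11, 7)
12P: (11, 7) + (11, 6): same x and y₁ ≡ -y₂, so the sum is ∞.
12P = ∞, so the order is 12.

12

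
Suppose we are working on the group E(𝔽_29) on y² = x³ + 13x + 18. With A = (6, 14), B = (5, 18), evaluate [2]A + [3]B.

(5, 11)

First 2A:
Repeated addition: build up to 2A.
2A: tangent at (6, 14): λ = (3·6² + 13)/(2·14) ≡ 5/28. 28⁻¹ ≡ 28 (mod 29) since 28·28 = 784 ≡ 1, so λ ≡ 5·28 ≡ 24.
  x = λ² - 6 - 6 = 576 - 12 ≡ 13; y = λ·(6 - 13) - 14 ≡ 21. → (13, 21)
2A = (13, 21).
Next 3B:
Repeated addition: build up to 3B.
2B: tangent at (5, 18): λ = (3·5² + 13)/(2·18) ≡ 1/7. 7⁻¹ ≡ 25 (mod 29), so λ ≡ 1·25 ≡ 25.
  x = λ² - 5 - 5 = 625 - 10 ≡ 6; y = λ·(5 - 6) - 18 ≡ 15. → (6, 15)
3B: (6, 15) + (5, 18). λ = (18 - 15)/(5 - 6) ≡ 3/28 mod 29. 28⁻¹ ≡ 28 (mod 29) since 28·28 = 784 ≡ 1, so λ ≡ 26.
  x = λ² - 6 - 5 = 676 - 11 ≡ 27; y = λ·(6 - 27) - 15 ≡ 19. → (27, 19)
3B = (27, 19).
Finally 2A + 3B:
(13, 21) + (27, 19). λ = (19 - 21)/(27 - 13) ≡ 27/14 mod 29. 14⁻¹ ≡ 27 (mod 29), so λ ≡ 4.
  x = λ² - 13 - 27 = 16 - 40 ≡ 5; y = λ·(13 - 5) - 21 ≡ 11. → (5, 11)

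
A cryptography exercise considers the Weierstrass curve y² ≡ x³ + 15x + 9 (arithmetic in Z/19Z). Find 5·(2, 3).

(2, 16)

Write P = (2, 3).
Double-and-add on 5 = (101)₂. Start with P = (2, 3) for the leading 1-bit.
double: tangent at (2, 3): λ = (3·2² + 15)/(2·3) ≡ 8/6. 6⁻¹ ≡ 16 (mod 19), so λ ≡ 8·16 ≡ 14.
  x = λ² - 2 - 2 = 196 - 4 ≡ 2; y = λ·(2 - 2) - 3 ≡ 16. → (2, 16)
double: tangent at (2, 16): λ = (3·2² + 15)/(2·16) ≡ 8/13. 13⁻¹ ≡ 3 (mod 19), so λ ≡ 8·3 ≡ 5.
  x = λ² - 2 - 2 = 25 - 4 ≡ 2; y = λ·(2 - 2) - 16 ≡ 3. → (2, 3)
add P: tangent at (2, 3): λ = (3·2² + 15)/(2·3) ≡ 8/6. 6⁻¹ ≡ 16 (mod 19) since 6·16 = 96 ≡ 1, so λ ≡ 8·16 ≡ 14.
  x = λ² - 2 - 2 = 196 - 4 ≡ 2; y = λ·(2 - 2) - 3 ≡ 16. → (2, 16)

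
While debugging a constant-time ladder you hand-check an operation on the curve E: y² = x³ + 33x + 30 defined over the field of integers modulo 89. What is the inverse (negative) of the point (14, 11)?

-(14, 11) = (14, -11 mod 89) = (14, 78).

(14, 78)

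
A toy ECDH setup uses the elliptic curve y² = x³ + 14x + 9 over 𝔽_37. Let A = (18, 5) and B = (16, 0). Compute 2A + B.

First 2A:
Repeated addition: build up to 2A.
2A: tangent at (18, 5): λ = (3·18² + 14)/(2·5) ≡ 24/10. 10⁻¹ ≡ 26 (mod 37), so λ ≡ 24·26 ≡ 32.
  x = λ² - 18 - 18 = 1024 - 36 ≡ 26; y = λ·(18 - 26) - 5 ≡ 35. → (26, 35)
2A = (26, 35).
Finally 2A + B:
(26, 35) + (16, 0). λ = (0 - 35)/(16 - 26) ≡ 2/27 mod 37. 27⁻¹ ≡ 11 (mod 37), so λ ≡ 22.
  x = λ² - 26 - 16 = 484 - 42 ≡ 35; y = λ·(26 - 35) - 35 ≡ 26. → (35, 26)

(35, 26)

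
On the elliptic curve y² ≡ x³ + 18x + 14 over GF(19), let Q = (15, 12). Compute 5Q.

Double-and-add on 5 = (101)₂. Start with Q = (15, 12) for the leading 1-bit.
double: tangent at (15, 12): λ = (3·15² + 18)/(2·12) ≡ 9/5. 5⁻¹ ≡ 4 (mod 19), so λ ≡ 9·4 ≡ 17.
  x = λ² - 15 - 15 = 289 - 30 ≡ 12; y = λ·(15 - 12) - 12 ≡ 1. → (12, 1)
double: tangent at (12, 1): λ = (3·12² + 18)/(2·1) ≡ 13/2. 2⁻¹ ≡ 10 (mod 19) since 2·10 = 20 ≡ 1, so λ ≡ 13·10 ≡ 16.
  x = λ² - 12 - 12 = 256 - 24 ≡ 4; y = λ·(12 - 4) - 1 ≡ 13. → (4, 13)
add Q: (4, 13) + (15, 12). λ = (12 - 13)/(15 - 4) ≡ 18/11 mod 19. 11⁻¹ ≡ 7 (mod 19), so λ ≡ 12.
  x = λ² - 4 - 15 = 144 - 19 ≡ 11; y = λ·(4 - 11) - 13 ≡ 17. → (11, 17)

(11, 17)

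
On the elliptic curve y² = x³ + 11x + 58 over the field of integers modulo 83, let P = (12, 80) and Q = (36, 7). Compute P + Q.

(15, 64)

(12, 80) + (36, 7). λ = (7 - 80)/(36 - 12) ≡ 10/24 mod 83. 24⁻¹ ≡ 45 (mod 83) since 24·45 = 1080 ≡ 1, so λ ≡ 35.
  x = λ² - 12 - 36 = 1225 - 48 ≡ 15; y = λ·(12 - 15) - 80 ≡ 64. → (15, 64)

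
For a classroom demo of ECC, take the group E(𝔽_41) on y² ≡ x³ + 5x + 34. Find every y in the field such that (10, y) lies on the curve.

x³ + 5x + 34 = 1084 ≡ 18 (mod 41).
Square roots of 18 mod 41: 10 and 31 (since 10² = 100 ≡ 18).

10, 31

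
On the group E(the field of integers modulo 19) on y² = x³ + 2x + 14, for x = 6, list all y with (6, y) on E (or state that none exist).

none

x³ + 2x + 14 = 242 ≡ 14 (mod 19).
14 is a non-residue mod 19; no y exists.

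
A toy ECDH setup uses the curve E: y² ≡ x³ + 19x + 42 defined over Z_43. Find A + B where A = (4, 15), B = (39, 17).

(4, 15) + (39, 17). λ = (17 - 15)/(39 - 4) ≡ 2/35 mod 43. 35⁻¹ ≡ 16 (mod 43), so λ ≡ 32.
  x = λ² - 4 - 39 = 1024 - 43 ≡ 35; y = λ·(4 - 35) - 15 ≡ 25. → (35, 25)

(35, 25)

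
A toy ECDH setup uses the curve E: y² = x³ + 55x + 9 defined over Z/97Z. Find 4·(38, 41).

(14, 82)

Write Q = (38, 41).
Double-and-add on 4 = (100)₂. Start with Q = (38, 41) for the leading 1-bit.
double: tangent at (38, 41): λ = (3·38² + 55)/(2·41) ≡ 22/82. 82⁻¹ ≡ 84 (mod 97) since 82·84 = 6888 ≡ 1, so λ ≡ 22·84 ≡ 5.
  x = λ² - 38 - 38 = 25 - 76 ≡ 46; y = λ·(38 - 46) - 41 ≡ 16. → (46, 16)
double: tangent at (46, 16): λ = (3·46² + 55)/(2·16) ≡ 1/32. 32⁻¹ ≡ 94 (mod 97) since 32·94 = 3008 ≡ 1, so λ ≡ 1·94 ≡ 94.
  x = λ² - 46 - 46 = 8836 - 92 ≡ 14; y = λ·(46 - 14) - 16 ≡ 82. → (14, 82)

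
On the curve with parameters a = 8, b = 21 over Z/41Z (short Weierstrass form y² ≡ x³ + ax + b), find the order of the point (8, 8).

7

2P: tangent at (8, 8): λ = (3·8² + 8)/(2·8) ≡ 36/16. 16⁻¹ ≡ 18 (mod 41), so λ ≡ 36·18 ≡ 33.
  x = λ² - 8 - 8 = 1089 - 16 ≡ 7; y = λ·(8 - 7) - 8 ≡ 25. → (7, 25)
3P: (7, 25) + (8, 8). λ = (8 - 25)/(8 - 7) ≡ 24/1 mod 41. 1⁻¹ ≡ 1 (mod 41) since 1·1 = 1 ≡ 1, so λ ≡ 24.
  x = λ² - 7 - 8 = 576 - 15 ≡ 28; y = λ·(7 - 28) - 25 ≡ 4. → (28, 4)
4P: (28, 4) + (8, 8). λ = (8 - 4)/(8 - 28) ≡ 4/21 mod 41. 21⁻¹ ≡ 2 (mod 41), so λ ≡ 8.
  x = λ² - 28 - 8 = 64 - 36 ≡ 28; y = λ·(28 - 28) - 4 ≡ 37. → (28, 37)
5P: (28, 37) + (8, 8). λ = (8 - 37)/(8 - 28) ≡ 12/21 mod 41. 21⁻¹ ≡ 2 (mod 41), so λ ≡ 24.
  x = λ² - 28 - 8 = 576 - 36 ≡ 7; y = λ·(28 - 7) - 37 ≡ 16. → (7, 16)
6P: (7, 16) + (8, 8). λ = (8 - 16)/(8 - 7) ≡ 33/1 mod 41. 1⁻¹ ≡ 1 (mod 41), so λ ≡ 33.
  x = λ² - 7 - 8 = 1089 - 15 ≡ 8; y = λ·(7 - 8) - 16 ≡ 33. → (8, 33)
7P: (8, 33) + (8, 8): same x and y₁ ≡ -y₂, so the sum is O.
7P = O, so the order is 7.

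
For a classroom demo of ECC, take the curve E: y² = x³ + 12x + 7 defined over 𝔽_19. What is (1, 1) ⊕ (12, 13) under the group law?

(1, 1) + (12, 13). λ = (13 - 1)/(12 - 1) ≡ 12/11 mod 19. 11⁻¹ ≡ 7 (mod 19) since 11·7 = 77 ≡ 1, so λ ≡ 8.
  x = λ² - 1 - 12 = 64 - 13 ≡ 13; y = λ·(1 - 13) - 1 ≡ 17. → (13, 17)

(13, 17)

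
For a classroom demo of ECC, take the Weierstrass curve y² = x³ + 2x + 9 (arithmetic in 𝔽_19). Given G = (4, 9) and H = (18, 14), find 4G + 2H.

(8, 9)

First 4G:
Repeated addition: build up to 4G.
2G: tangent at (4, 9): λ = (3·4² + 2)/(2·9) ≡ 12/18. 18⁻¹ ≡ 18 (mod 19) since 18·18 = 324 ≡ 1, so λ ≡ 12·18 ≡ 7.
  x = λ² - 4 - 4 = 49 - 8 ≡ 3; y = λ·(4 - 3) - 9 ≡ 17. → (3, 17)
3G: (3, 17) + (4, 9). λ = (9 - 17)/(4 - 3) ≡ 11/1 mod 19. 1⁻¹ ≡ 1 (mod 19) since 1·1 = 1 ≡ 1, so λ ≡ 11.
  x = λ² - 3 - 4 = 121 - 7 ≡ 0; y = λ·(3 - 0) - 17 ≡ 16. → (0, 16)
4G: (0, 16) + (4, 9). λ = (9 - 16)/(4 - 0) ≡ 12/4 mod 19. 4⁻¹ ≡ 5 (mod 19), so λ ≡ 3.
  x = λ² - 0 - 4 = 9 - 4 ≡ 5; y = λ·(0 - 5) - 16 ≡ 7. → (5, 7)
4G = (5, 7).
Next 2H:
Repeated addition: build up to 2H.
2H: tangent at (18, 14): λ = (3·18² + 2)/(2·14) ≡ 5/9. 9⁻¹ ≡ 17 (mod 19), so λ ≡ 5·17 ≡ 9.
  x = λ² - 18 - 18 = 81 - 36 ≡ 7; y = λ·(18 - 7) - 14 ≡ 9. → (7, 9)
2H = (7, 9).
Finally 4G + 2H:
(5, 7) + (7, 9). λ = (9 - 7)/(7 - 5) ≡ 2/2 mod 19. 2⁻¹ ≡ 10 (mod 19) since 2·10 = 20 ≡ 1, so λ ≡ 1.
  x = λ² - 5 - 7 = 1 - 12 ≡ 8; y = λ·(5 - 8) - 7 ≡ 9. → (8, 9)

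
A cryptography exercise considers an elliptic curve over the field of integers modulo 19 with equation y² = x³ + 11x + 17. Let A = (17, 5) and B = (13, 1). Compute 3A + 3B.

First 3A:
Repeated addition: build up to 3A.
2A: tangent at (17, 5): λ = (3·17² + 11)/(2·5) ≡ 4/10. 10⁻¹ ≡ 2 (mod 19), so λ ≡ 4·2 ≡ 8.
  x = λ² - 17 - 17 = 64 - 34 ≡ 11; y = λ·(17 - 11) - 5 ≡ 5. → (11, 5)
3A: (11, 5) + (17, 5). λ = (5 - 5)/(17 - 11) ≡ 0/6 mod 19. 6⁻¹ ≡ 16 (mod 19), so λ ≡ 0.
  x = λ² - 11 - 17 = 0 - 28 ≡ 10; y = λ·(11 - 10) - 5 ≡ 14. → (10, 14)
3A = (10, 14).
Next 3B:
Repeated addition: build up to 3B.
2B: tangent at (13, 1): λ = (3·13² + 11)/(2·1) ≡ 5/2. 2⁻¹ ≡ 10 (mod 19) since 2·10 = 20 ≡ 1, so λ ≡ 5·10 ≡ 12.
  x = λ² - 13 - 13 = 144 - 26 ≡ 4; y = λ·(13 - 4) - 1 ≡ 12. → (4, 12)
3B: (4, 12) + (13, 1). λ = (1 - 12)/(13 - 4) ≡ 8/9 mod 19. 9⁻¹ ≡ 17 (mod 19) since 9·17 = 153 ≡ 1, so λ ≡ 3.
  x = λ² - 4 - 13 = 9 - 17 ≡ 11; y = λ·(4 - 11) - 12 ≡ 5. → (11, 5)
3B = (11, 5).
Finally 3A + 3B:
(10, 14) + (11, 5). λ = (5 - 14)/(11 - 10) ≡ 10/1 mod 19. 1⁻¹ ≡ 1 (mod 19), so λ ≡ 10.
  x = λ² - 10 - 11 = 100 - 21 ≡ 3; y = λ·(10 - 3) - 14 ≡ 18. → (3, 18)

(3, 18)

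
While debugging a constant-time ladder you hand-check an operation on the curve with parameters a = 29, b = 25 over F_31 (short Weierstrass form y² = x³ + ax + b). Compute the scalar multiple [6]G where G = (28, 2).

Double-and-add on 6 = (110)₂. Start with G = (28, 2) for the leading 1-bit.
double: tangent at (28, 2): λ = (3·28² + 29)/(2·2) ≡ 25/4. 4⁻¹ ≡ 8 (mod 31), so λ ≡ 25·8 ≡ 14.
  x = λ² - 28 - 28 = 196 - 56 ≡ 16; y = λ·(28 - 16) - 2 ≡ 11. → (16, 11)
add G: (16, 11) + (28, 2). λ = (2 - 11)/(28 - 16) ≡ 22/12 mod 31. 12⁻¹ ≡ 13 (mod 31), so λ ≡ 7.
  x = λ² - 16 - 28 = 49 - 44 ≡ 5; y = λ·(16 - 5) - 11 ≡ 4. → (5, 4)
double: tangent at (5, 4): λ = (3·5² + 29)/(2·4) ≡ 11/8. 8⁻¹ ≡ 4 (mod 31) since 8·4 = 32 ≡ 1, so λ ≡ 11·4 ≡ 13.
  x = λ² - 5 - 5 = 169 - 10 ≡ 4; y = λ·(5 - 4) - 4 ≡ 9. → (4, 9)

(4, 9)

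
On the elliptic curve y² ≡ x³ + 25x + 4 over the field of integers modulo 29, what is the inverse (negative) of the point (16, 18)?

-(16, 18) = (16, -18 mod 29) = (16, 11).

(16, 11)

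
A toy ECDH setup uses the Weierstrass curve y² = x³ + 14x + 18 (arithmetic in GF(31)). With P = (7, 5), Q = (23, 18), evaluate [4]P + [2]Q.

(7, 5)

First 4P:
Double-and-add on 4 = (100)₂. Start with P = (7, 5) for the leading 1-bit.
double: tangent at (7, 5): λ = (3·7² + 14)/(2·5) ≡ 6/10. 10⁻¹ ≡ 28 (mod 31), so λ ≡ 6·28 ≡ 13.
  x = λ² - 7 - 7 = 169 - 14 ≡ 0; y = λ·(7 - 0) - 5 ≡ 24. → (0, 24)
double: tangent at (0, 24): λ = (3·0² + 14)/(2·24) ≡ 14/17. 17⁻¹ ≡ 11 (mod 31), so λ ≡ 14·11 ≡ 30.
  x = λ² - 0 - 0 = 900 - 0 ≡ 1; y = λ·(0 - 1) - 24 ≡ 8. → (1, 8)
4P = (1, 8).
Next 2Q:
Repeated addition: build up to 2Q.
2Q: tangent at (23, 18): λ = (3·23² + 14)/(2·18) ≡ 20/5. 5⁻¹ ≡ 25 (mod 31) since 5·25 = 125 ≡ 1, so λ ≡ 20·25 ≡ 4.
  x = λ² - 23 - 23 = 16 - 46 ≡ 1; y = λ·(23 - 1) - 18 ≡ 8. → (1, 8)
2Q = (1, 8).
Finally 4P + 2Q:
tangent at (1, 8): λ = (3·1² + 14)/(2·8) ≡ 17/16. 16⁻¹ ≡ 2 (mod 31), so λ ≡ 17·2 ≡ 3.
  x = λ² - 1 - 1 = 9 - 2 ≡ 7; y = λ·(1 - 7) - 8 ≡ 5. → (7, 5)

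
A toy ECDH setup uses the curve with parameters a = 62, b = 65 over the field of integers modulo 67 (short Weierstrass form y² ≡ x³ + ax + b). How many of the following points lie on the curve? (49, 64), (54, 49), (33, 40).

1

(49, 64): 64² ≡ 9, rhs ≡ 18 → off.
(54, 49): 49² ≡ 56, rhs ≡ 10 → off.
(33, 40): 40² ≡ 59, rhs ≡ 59 → on.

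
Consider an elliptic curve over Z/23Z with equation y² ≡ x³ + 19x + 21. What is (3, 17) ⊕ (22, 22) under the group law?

(3, 17) + (22, 22). λ = (22 - 17)/(22 - 3) ≡ 5/19 mod 23. 19⁻¹ ≡ 17 (mod 23), so λ ≡ 16.
  x = λ² - 3 - 22 = 256 - 25 ≡ 1; y = λ·(3 - 1) - 17 ≡ 15. → (1, 15)

(1, 15)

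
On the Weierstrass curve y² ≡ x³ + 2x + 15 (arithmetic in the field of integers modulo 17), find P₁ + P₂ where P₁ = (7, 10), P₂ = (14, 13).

(0, 10)

(7, 10) + (14, 13). λ = (13 - 10)/(14 - 7) ≡ 3/7 mod 17. 7⁻¹ ≡ 5 (mod 17), so λ ≡ 15.
  x = λ² - 7 - 14 = 225 - 21 ≡ 0; y = λ·(7 - 0) - 10 ≡ 10. → (0, 10)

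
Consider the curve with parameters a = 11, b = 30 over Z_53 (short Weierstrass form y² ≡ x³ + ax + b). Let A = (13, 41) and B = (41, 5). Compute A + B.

(45, 38)

(13, 41) + (41, 5). λ = (5 - 41)/(41 - 13) ≡ 17/28 mod 53. 28⁻¹ ≡ 36 (mod 53) since 28·36 = 1008 ≡ 1, so λ ≡ 29.
  x = λ² - 13 - 41 = 841 - 54 ≡ 45; y = λ·(13 - 45) - 41 ≡ 38. → (45, 38)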